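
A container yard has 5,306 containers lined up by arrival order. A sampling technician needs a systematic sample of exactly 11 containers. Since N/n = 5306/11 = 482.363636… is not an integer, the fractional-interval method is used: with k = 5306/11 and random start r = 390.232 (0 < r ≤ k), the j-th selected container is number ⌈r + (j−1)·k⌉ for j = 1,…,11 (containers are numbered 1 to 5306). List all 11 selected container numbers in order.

391, 873, 1355, 1838, 2320, 2803, 3285, 3767, 4250, 4732, 5214

j=1: r + 0k = 390.232 → ⌈·⌉ = 391
j=2: r + 1k = 872.595636… → ⌈·⌉ = 873
j=3: r + 2k = 1354.959272… → ⌈·⌉ = 1355
j=4: r + 3k = 1837.322909… → ⌈·⌉ = 1838
j=5: r + 4k = 2319.686545… → ⌈·⌉ = 2320
j=6: r + 5k = 2802.050181… → ⌈·⌉ = 2803
j=7: r + 6k = 3284.413818… → ⌈·⌉ = 3285
j=8: r + 7k = 3766.777454… → ⌈·⌉ = 3767
j=9: r + 8k = 4249.141090… → ⌈·⌉ = 4250
j=10: r + 9k = 4731.504727… → ⌈·⌉ = 4732
j=11: r + 10k = 5213.868363… → ⌈·⌉ = 5214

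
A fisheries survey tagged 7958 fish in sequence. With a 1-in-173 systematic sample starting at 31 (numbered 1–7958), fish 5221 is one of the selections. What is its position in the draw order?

31

k = 173
position = (5221 − 31)/173 + 1 = 5190/173 + 1 = 30 + 1 = 31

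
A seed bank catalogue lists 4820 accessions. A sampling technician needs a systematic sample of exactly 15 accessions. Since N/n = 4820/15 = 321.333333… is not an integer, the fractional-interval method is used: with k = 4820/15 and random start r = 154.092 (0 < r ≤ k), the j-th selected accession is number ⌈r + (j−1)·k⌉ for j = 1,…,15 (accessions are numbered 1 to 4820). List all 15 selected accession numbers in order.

j=1: r + 0k = 154.092 → ⌈·⌉ = 155
j=2: r + 1k = 475.425333… → ⌈·⌉ = 476
j=3: r + 2k = 796.758666… → ⌈·⌉ = 797
j=4: r + 3k = 1118.092 → ⌈·⌉ = 1119
j=5: r + 4k = 1439.425333… → ⌈·⌉ = 1440
j=6: r + 5k = 1760.758666… → ⌈·⌉ = 1761
j=7: r + 6k = 2082.092 → ⌈·⌉ = 2083
j=8: r + 7k = 2403.425333… → ⌈·⌉ = 2404
j=9: r + 8k = 2724.758666… → ⌈·⌉ = 2725
j=10: r + 9k = 3046.092 → ⌈·⌉ = 3047
j=11: r + 10k = 3367.425333… → ⌈·⌉ = 3368
j=12: r + 11k = 3688.758666… → ⌈·⌉ = 3689
j=13: r + 12k = 4010.092 → ⌈·⌉ = 4011
j=14: r + 13k = 4331.425333… → ⌈·⌉ = 4332
j=15: r + 14k = 4652.758666… → ⌈·⌉ = 4653

155, 476, 797, 1119, 1440, 1761, 2083, 2404, 2725, 3047, 3368, 3689, 4011, 4332, 4653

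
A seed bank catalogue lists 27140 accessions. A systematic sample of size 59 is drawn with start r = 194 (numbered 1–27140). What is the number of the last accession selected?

26874

k = 27140/59 = 460
59th selection = r + (59−1)·k = 194 + 58×460 = 194 + 26680 = 26874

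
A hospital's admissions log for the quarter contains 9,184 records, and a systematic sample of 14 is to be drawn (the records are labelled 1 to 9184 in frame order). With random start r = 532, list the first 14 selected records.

k = N/n = 9184/14 = 656
record 1: 532
record 2: 532 + 656 = 1188
record 3: 1188 + 656 = 1844
record 4: 1844 + 656 = 2500
record 5: 2500 + 656 = 3156
record 6: 3156 + 656 = 3812
record 7: 3812 + 656 = 4468
record 8: 4468 + 656 = 5124
record 9: 5124 + 656 = 5780
record 10: 5780 + 656 = 6436
record 11: 6436 + 656 = 7092
record 12: 7092 + 656 = 7748
record 13: 7748 + 656 = 8404
record 14: 8404 + 656 = 9060

532, 1188, 1844, 2500, 3156, 3812, 4468, 5124, 5780, 6436, 7092, 7748, 8404, 9060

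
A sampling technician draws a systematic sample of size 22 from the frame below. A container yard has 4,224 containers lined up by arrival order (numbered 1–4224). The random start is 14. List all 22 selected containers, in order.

14, 206, 398, 590, 782, 974, 1166, 1358, 1550, 1742, 1934, 2126, 2318, 2510, 2702, 2894, 3086, 3278, 3470, 3662, 3854, 4046

k = N/n = 4224/22 = 192
container 1: 14
container 2: 14 + 192 = 206
container 3: 206 + 192 = 398
container 4: 398 + 192 = 590
container 5: 590 + 192 = 782
container 6: 782 + 192 = 974
container 7: 974 + 192 = 1166
container 8: 1166 + 192 = 1358
container 9: 1358 + 192 = 1550
container 10: 1550 + 192 = 1742
container 11: 1742 + 192 = 1934
container 12: 1934 + 192 = 2126
container 13: 2126 + 192 = 2318
container 14: 2318 + 192 = 2510
container 15: 2510 + 192 = 2702
container 16: 2702 + 192 = 2894
container 17: 2894 + 192 = 3086
container 18: 3086 + 192 = 3278
container 19: 3278 + 192 = 3470
container 20: 3470 + 192 = 3662
container 21: 3662 + 192 = 3854
container 22: 3854 + 192 = 4046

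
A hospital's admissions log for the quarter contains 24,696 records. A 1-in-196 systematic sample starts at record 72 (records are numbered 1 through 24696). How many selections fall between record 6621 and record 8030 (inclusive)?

7

k = 196
First selection ≥ 6621: 72 + ⌈(6621−72)/196⌉·196 = 72 + 34×196 = 6736
Last selection ≤ 8030: 72 + ⌊(8030−72)/196⌋·196 = 72 + 40×196 = 7912
Count = 40 − 34 + 1 = 7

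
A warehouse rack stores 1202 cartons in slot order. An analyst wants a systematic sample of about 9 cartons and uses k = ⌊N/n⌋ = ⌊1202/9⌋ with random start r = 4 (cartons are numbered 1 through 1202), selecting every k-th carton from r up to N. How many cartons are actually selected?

10

k = ⌊1202/9⌋ = 133
Achieved size = ⌊(1202 − 4)/133⌋ + 1 = ⌊1198/133⌋ + 1 = 9 + 1 = 10
(last selection: 4 + 9×133 = 1201 ≤ 1202; next would be 1334 > 1202)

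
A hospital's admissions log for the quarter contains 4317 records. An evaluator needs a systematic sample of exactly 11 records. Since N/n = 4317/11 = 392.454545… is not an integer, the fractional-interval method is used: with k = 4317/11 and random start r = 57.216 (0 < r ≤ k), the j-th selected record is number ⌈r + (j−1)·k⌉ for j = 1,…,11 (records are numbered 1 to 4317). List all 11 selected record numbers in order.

j=1: r + 0k = 57.216 → ⌈·⌉ = 58
j=2: r + 1k = 449.670545… → ⌈·⌉ = 450
j=3: r + 2k = 842.125090… → ⌈·⌉ = 843
j=4: r + 3k = 1234.579636… → ⌈·⌉ = 1235
j=5: r + 4k = 1627.034181… → ⌈·⌉ = 1628
j=6: r + 5k = 2019.488727… → ⌈·⌉ = 2020
j=7: r + 6k = 2411.943272… → ⌈·⌉ = 2412
j=8: r + 7k = 2804.397818… → ⌈·⌉ = 2805
j=9: r + 8k = 3196.852363… → ⌈·⌉ = 3197
j=10: r + 9k = 3589.306909… → ⌈·⌉ = 3590
j=11: r + 10k = 3981.761454… → ⌈·⌉ = 3982

58, 450, 843, 1235, 1628, 2020, 2412, 2805, 3197, 3590, 3982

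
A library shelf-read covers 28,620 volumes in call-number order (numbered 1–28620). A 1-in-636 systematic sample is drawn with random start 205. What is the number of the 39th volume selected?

k = 636
39th selection = r + (39−1)·k = 205 + 38×636 = 205 + 24168 = 24373

24373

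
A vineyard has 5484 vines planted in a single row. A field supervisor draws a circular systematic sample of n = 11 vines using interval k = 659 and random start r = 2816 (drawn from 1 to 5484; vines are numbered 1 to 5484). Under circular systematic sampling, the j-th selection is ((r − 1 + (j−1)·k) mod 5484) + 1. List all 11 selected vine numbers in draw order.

2816, 3475, 4134, 4793, 5452, 627, 1286, 1945, 2604, 3263, 3922

Selection 1: 2816
Selection 2: 2816 + 659 = 3475
Selection 3: 3475 + 659 = 4134
Selection 4: 4134 + 659 = 4793
Selection 5: 4793 + 659 = 5452
Selection 6: 5452 + 659 = 6111 → 6111 − 5484 = 627
Selection 7: 627 + 659 = 1286
Selection 8: 1286 + 659 = 1945
Selection 9: 1945 + 659 = 2604
Selection 10: 2604 + 659 = 3263
Selection 11: 3263 + 659 = 3922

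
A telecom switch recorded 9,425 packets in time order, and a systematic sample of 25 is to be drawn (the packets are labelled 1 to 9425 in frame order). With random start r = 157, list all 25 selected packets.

157, 534, 911, 1288, 1665, 2042, 2419, 2796, 3173, 3550, 3927, 4304, 4681, 5058, 5435, 5812, 6189, 6566, 6943, 7320, 7697, 8074, 8451, 8828, 9205

k = N/n = 9425/25 = 377
packet 1: 157
packet 2: 157 + 377 = 534
packet 3: 534 + 377 = 911
packet 4: 911 + 377 = 1288
packet 5: 1288 + 377 = 1665
packet 6: 1665 + 377 = 2042
packet 7: 2042 + 377 = 2419
packet 8: 2419 + 377 = 2796
packet 9: 2796 + 377 = 3173
packet 10: 3173 + 377 = 3550
packet 11: 3550 + 377 = 3927
packet 12: 3927 + 377 = 4304
packet 13: 4304 + 377 = 4681
packet 14: 4681 + 377 = 5058
packet 15: 5058 + 377 = 5435
packet 16: 5435 + 377 = 5812
packet 17: 5812 + 377 = 6189
packet 18: 6189 + 377 = 6566
packet 19: 6566 + 377 = 6943
packet 20: 6943 + 377 = 7320
packet 21: 7320 + 377 = 7697
packet 22: 7697 + 377 = 8074
packet 23: 8074 + 377 = 8451
packet 24: 8451 + 377 = 8828
packet 25: 8828 + 377 = 9205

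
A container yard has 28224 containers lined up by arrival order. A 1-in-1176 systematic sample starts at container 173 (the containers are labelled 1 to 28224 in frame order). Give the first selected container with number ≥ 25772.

k = 1176
Steps past start: ⌈(25772 − 173)/1176⌉ = ⌈25599/1176⌉ = 22
Selected container: 173 + 22×1176 = 26045

26045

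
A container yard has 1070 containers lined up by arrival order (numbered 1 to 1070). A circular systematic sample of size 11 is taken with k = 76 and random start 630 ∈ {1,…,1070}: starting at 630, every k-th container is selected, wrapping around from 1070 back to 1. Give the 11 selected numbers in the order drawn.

630, 706, 782, 858, 934, 1010, 16, 92, 168, 244, 320

Selection 1: 630
Selection 2: 630 + 76 = 706
Selection 3: 706 + 76 = 782
Selection 4: 782 + 76 = 858
Selection 5: 858 + 76 = 934
Selection 6: 934 + 76 = 1010
Selection 7: 1010 + 76 = 1086 → 1086 − 1070 = 16
Selection 8: 16 + 76 = 92
Selection 9: 92 + 76 = 168
Selection 10: 168 + 76 = 244
Selection 11: 244 + 76 = 320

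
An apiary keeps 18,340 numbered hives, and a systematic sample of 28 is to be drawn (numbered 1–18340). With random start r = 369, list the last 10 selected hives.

k = N/n = 18340/28 = 655
19th selection = 369 + 18×655 = 12159
20th: 12159 + 655 = 12814
21st: 12814 + 655 = 13469
22nd: 13469 + 655 = 14124
23rd: 14124 + 655 = 14779
24th: 14779 + 655 = 15434
25th: 15434 + 655 = 16089
26th: 16089 + 655 = 16744
27th: 16744 + 655 = 17399
28th: 17399 + 655 = 18054

12159, 12814, 13469, 14124, 14779, 15434, 16089, 16744, 17399, 18054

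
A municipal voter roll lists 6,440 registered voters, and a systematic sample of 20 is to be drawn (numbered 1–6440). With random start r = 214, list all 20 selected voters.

214, 536, 858, 1180, 1502, 1824, 2146, 2468, 2790, 3112, 3434, 3756, 4078, 4400, 4722, 5044, 5366, 5688, 6010, 6332

k = N/n = 6440/20 = 322
voter 1: 214
voter 2: 214 + 322 = 536
voter 3: 536 + 322 = 858
voter 4: 858 + 322 = 1180
voter 5: 1180 + 322 = 1502
voter 6: 1502 + 322 = 1824
voter 7: 1824 + 322 = 2146
voter 8: 2146 + 322 = 2468
voter 9: 2468 + 322 = 2790
voter 10: 2790 + 322 = 3112
voter 11: 3112 + 322 = 3434
voter 12: 3434 + 322 = 3756
voter 13: 3756 + 322 = 4078
voter 14: 4078 + 322 = 4400
voter 15: 4400 + 322 = 4722
voter 16: 4722 + 322 = 5044
voter 17: 5044 + 322 = 5366
voter 18: 5366 + 322 = 5688
voter 19: 5688 + 322 = 6010
voter 20: 6010 + 322 = 6332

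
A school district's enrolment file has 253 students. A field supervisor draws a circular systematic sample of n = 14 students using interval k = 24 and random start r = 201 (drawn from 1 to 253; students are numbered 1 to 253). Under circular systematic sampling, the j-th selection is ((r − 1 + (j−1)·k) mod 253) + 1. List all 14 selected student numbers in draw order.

Selection 1: 201
Selection 2: 201 + 24 = 225
Selection 3: 225 + 24 = 249
Selection 4: 249 + 24 = 273 → 273 − 253 = 20
Selection 5: 20 + 24 = 44
Selection 6: 44 + 24 = 68
Selection 7: 68 + 24 = 92
Selection 8: 92 + 24 = 116
Selection 9: 116 + 24 = 140
Selection 10: 140 + 24 = 164
Selection 11: 164 + 24 = 188
Selection 12: 188 + 24 = 212
Selection 13: 212 + 24 = 236
Selection 14: 236 + 24 = 260 → 260 − 253 = 7

201, 225, 249, 20, 44, 68, 92, 116, 140, 164, 188, 212, 236, 7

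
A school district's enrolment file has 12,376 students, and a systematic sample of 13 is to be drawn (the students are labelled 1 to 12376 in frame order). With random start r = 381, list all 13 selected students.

k = N/n = 12376/13 = 952
student 1: 381
student 2: 381 + 952 = 1333
student 3: 1333 + 952 = 2285
student 4: 2285 + 952 = 3237
student 5: 3237 + 952 = 4189
student 6: 4189 + 952 = 5141
student 7: 5141 + 952 = 6093
student 8: 6093 + 952 = 7045
student 9: 7045 + 952 = 7997
student 10: 7997 + 952 = 8949
student 11: 8949 + 952 = 9901
student 12: 9901 + 952 = 10853
student 13: 10853 + 952 = 11805

381, 1333, 2285, 3237, 4189, 5141, 6093, 7045, 7997, 8949, 9901, 10853, 11805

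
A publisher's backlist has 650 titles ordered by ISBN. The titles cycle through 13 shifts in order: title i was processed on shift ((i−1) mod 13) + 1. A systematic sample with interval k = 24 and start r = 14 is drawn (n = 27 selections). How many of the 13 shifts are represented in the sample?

Consecutive selections differ by k = 24, so their shift numbers differ by 24 mod 13 = 11.
gcd(24, 13) = 1, so the sample visits 13/1 = 13 distinct residues mod 13.
Start 14 is shift 1; the shifts hit are 1, 2, 3, 4, 5, 6, 7, 8, 9, 10, 11, 12, 13.

13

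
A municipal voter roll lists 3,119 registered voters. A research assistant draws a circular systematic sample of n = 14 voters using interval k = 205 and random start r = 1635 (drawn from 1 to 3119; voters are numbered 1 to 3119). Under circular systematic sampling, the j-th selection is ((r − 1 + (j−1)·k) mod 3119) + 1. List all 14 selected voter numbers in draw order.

Selection 1: 1635
Selection 2: 1635 + 205 = 1840
Selection 3: 1840 + 205 = 2045
Selection 4: 2045 + 205 = 2250
Selection 5: 2250 + 205 = 2455
Selection 6: 2455 + 205 = 2660
Selection 7: 2660 + 205 = 2865
Selection 8: 2865 + 205 = 3070
Selection 9: 3070 + 205 = 3275 → 3275 − 3119 = 156
Selection 10: 156 + 205 = 361
Selection 11: 361 + 205 = 566
Selection 12: 566 + 205 = 771
Selection 13: 771 + 205 = 976
Selection 14: 976 + 205 = 1181

1635, 1840, 2045, 2250, 2455, 2660, 2865, 3070, 156, 361, 566, 771, 976, 1181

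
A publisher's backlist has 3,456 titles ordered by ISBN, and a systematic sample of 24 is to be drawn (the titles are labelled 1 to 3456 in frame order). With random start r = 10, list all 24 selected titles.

10, 154, 298, 442, 586, 730, 874, 1018, 1162, 1306, 1450, 1594, 1738, 1882, 2026, 2170, 2314, 2458, 2602, 2746, 2890, 3034, 3178, 3322

k = N/n = 3456/24 = 144
title 1: 10
title 2: 10 + 144 = 154
title 3: 154 + 144 = 298
title 4: 298 + 144 = 442
title 5: 442 + 144 = 586
title 6: 586 + 144 = 730
title 7: 730 + 144 = 874
title 8: 874 + 144 = 1018
title 9: 1018 + 144 = 1162
title 10: 1162 + 144 = 1306
title 11: 1306 + 144 = 1450
title 12: 1450 + 144 = 1594
title 13: 1594 + 144 = 1738
title 14: 1738 + 144 = 1882
title 15: 1882 + 144 = 2026
title 16: 2026 + 144 = 2170
title 17: 2170 + 144 = 2314
title 18: 2314 + 144 = 2458
title 19: 2458 + 144 = 2602
title 20: 2602 + 144 = 2746
title 21: 2746 + 144 = 2890
title 22: 2890 + 144 = 3034
title 23: 3034 + 144 = 3178
title 24: 3178 + 144 = 3322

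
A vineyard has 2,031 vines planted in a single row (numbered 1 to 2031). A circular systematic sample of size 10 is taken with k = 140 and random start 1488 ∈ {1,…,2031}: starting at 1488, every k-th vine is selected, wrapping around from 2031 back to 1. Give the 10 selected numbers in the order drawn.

Selection 1: 1488
Selection 2: 1488 + 140 = 1628
Selection 3: 1628 + 140 = 1768
Selection 4: 1768 + 140 = 1908
Selection 5: 1908 + 140 = 2048 → 2048 − 2031 = 17
Selection 6: 17 + 140 = 157
Selection 7: 157 + 140 = 297
Selection 8: 297 + 140 = 437
Selection 9: 437 + 140 = 577
Selection 10: 577 + 140 = 717

1488, 1628, 1768, 1908, 17, 157, 297, 437, 577, 717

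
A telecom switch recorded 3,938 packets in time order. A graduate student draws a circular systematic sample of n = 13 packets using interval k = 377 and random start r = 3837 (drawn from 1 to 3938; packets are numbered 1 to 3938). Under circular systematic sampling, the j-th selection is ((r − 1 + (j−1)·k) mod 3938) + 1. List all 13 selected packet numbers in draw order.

Selection 1: 3837
Selection 2: 3837 + 377 = 4214 → 4214 − 3938 = 276
Selection 3: 276 + 377 = 653
Selection 4: 653 + 377 = 1030
Selection 5: 1030 + 377 = 1407
Selection 6: 1407 + 377 = 1784
Selection 7: 1784 + 377 = 2161
Selection 8: 2161 + 377 = 2538
Selection 9: 2538 + 377 = 2915
Selection 10: 2915 + 377 = 3292
Selection 11: 3292 + 377 = 3669
Selection 12: 3669 + 377 = 4046 → 4046 − 3938 = 108
Selection 13: 108 + 377 = 485

3837, 276, 653, 1030, 1407, 1784, 2161, 2538, 2915, 3292, 3669, 108, 485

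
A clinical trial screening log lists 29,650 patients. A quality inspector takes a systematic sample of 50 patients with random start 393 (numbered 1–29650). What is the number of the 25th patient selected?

k = 29650/50 = 593
25th selection = r + (25−1)·k = 393 + 24×593 = 393 + 14232 = 14625

14625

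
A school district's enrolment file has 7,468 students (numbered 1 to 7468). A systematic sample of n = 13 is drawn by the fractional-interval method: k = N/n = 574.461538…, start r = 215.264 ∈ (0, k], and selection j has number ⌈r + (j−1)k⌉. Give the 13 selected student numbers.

j=1: r + 0k = 215.264 → ⌈·⌉ = 216
j=2: r + 1k = 789.725538… → ⌈·⌉ = 790
j=3: r + 2k = 1364.187076… → ⌈·⌉ = 1365
j=4: r + 3k = 1938.648615… → ⌈·⌉ = 1939
j=5: r + 4k = 2513.110153… → ⌈·⌉ = 2514
j=6: r + 5k = 3087.571692… → ⌈·⌉ = 3088
j=7: r + 6k = 3662.033230… → ⌈·⌉ = 3663
j=8: r + 7k = 4236.494769… → ⌈·⌉ = 4237
j=9: r + 8k = 4810.956307… → ⌈·⌉ = 4811
j=10: r + 9k = 5385.417846… → ⌈·⌉ = 5386
j=11: r + 10k = 5959.879384… → ⌈·⌉ = 5960
j=12: r + 11k = 6534.340923… → ⌈·⌉ = 6535
j=13: r + 12k = 7108.802461… → ⌈·⌉ = 7109

216, 790, 1365, 1939, 2514, 3088, 3663, 4237, 4811, 5386, 5960, 6535, 7109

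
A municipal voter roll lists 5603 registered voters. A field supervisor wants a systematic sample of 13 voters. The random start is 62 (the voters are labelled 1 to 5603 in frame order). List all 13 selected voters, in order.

62, 493, 924, 1355, 1786, 2217, 2648, 3079, 3510, 3941, 4372, 4803, 5234

k = N/n = 5603/13 = 431
voter 1: 62
voter 2: 62 + 431 = 493
voter 3: 493 + 431 = 924
voter 4: 924 + 431 = 1355
voter 5: 1355 + 431 = 1786
voter 6: 1786 + 431 = 2217
voter 7: 2217 + 431 = 2648
voter 8: 2648 + 431 = 3079
voter 9: 3079 + 431 = 3510
voter 10: 3510 + 431 = 3941
voter 11: 3941 + 431 = 4372
voter 12: 4372 + 431 = 4803
voter 13: 4803 + 431 = 5234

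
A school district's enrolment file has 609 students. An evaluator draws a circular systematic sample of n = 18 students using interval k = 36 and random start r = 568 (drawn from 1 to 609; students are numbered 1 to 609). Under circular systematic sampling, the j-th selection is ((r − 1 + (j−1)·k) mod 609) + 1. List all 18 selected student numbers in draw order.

Selection 1: 568
Selection 2: 568 + 36 = 604
Selection 3: 604 + 36 = 640 → 640 − 609 = 31
Selection 4: 31 + 36 = 67
Selection 5: 67 + 36 = 103
Selection 6: 103 + 36 = 139
Selection 7: 139 + 36 = 175
Selection 8: 175 + 36 = 211
Selection 9: 211 + 36 = 247
Selection 10: 247 + 36 = 283
Selection 11: 283 + 36 = 319
Selection 12: 319 + 36 = 355
Selection 13: 355 + 36 = 391
Selection 14: 391 + 36 = 427
Selection 15: 427 + 36 = 463
Selection 16: 463 + 36 = 499
Selection 17: 499 + 36 = 535
Selection 18: 535 + 36 = 571

568, 604, 31, 67, 103, 139, 175, 211, 247, 283, 319, 355, 391, 427, 463, 499, 535, 571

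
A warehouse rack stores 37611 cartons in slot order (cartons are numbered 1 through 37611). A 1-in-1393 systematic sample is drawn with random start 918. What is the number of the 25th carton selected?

k = 1393
25th selection = r + (25−1)·k = 918 + 24×1393 = 918 + 33432 = 34350

34350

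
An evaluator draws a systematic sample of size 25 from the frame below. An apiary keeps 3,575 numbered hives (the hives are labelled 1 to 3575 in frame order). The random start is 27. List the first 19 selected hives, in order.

27, 170, 313, 456, 599, 742, 885, 1028, 1171, 1314, 1457, 1600, 1743, 1886, 2029, 2172, 2315, 2458, 2601

k = N/n = 3575/25 = 143
hive 1: 27
hive 2: 27 + 143 = 170
hive 3: 170 + 143 = 313
hive 4: 313 + 143 = 456
hive 5: 456 + 143 = 599
hive 6: 599 + 143 = 742
hive 7: 742 + 143 = 885
hive 8: 885 + 143 = 1028
hive 9: 1028 + 143 = 1171
hive 10: 1171 + 143 = 1314
hive 11: 1314 + 143 = 1457
hive 12: 1457 + 143 = 1600
hive 13: 1600 + 143 = 1743
hive 14: 1743 + 143 = 1886
hive 15: 1886 + 143 = 2029
hive 16: 2029 + 143 = 2172
hive 17: 2172 + 143 = 2315
hive 18: 2315 + 143 = 2458
hive 19: 2458 + 143 = 2601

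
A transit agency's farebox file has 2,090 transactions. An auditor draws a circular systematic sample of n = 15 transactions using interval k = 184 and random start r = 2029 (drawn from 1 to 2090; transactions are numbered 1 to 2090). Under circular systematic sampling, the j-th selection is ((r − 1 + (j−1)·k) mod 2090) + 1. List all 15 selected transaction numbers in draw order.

2029, 123, 307, 491, 675, 859, 1043, 1227, 1411, 1595, 1779, 1963, 57, 241, 425

Selection 1: 2029
Selection 2: 2029 + 184 = 2213 → 2213 − 2090 = 123
Selection 3: 123 + 184 = 307
Selection 4: 307 + 184 = 491
Selection 5: 491 + 184 = 675
Selection 6: 675 + 184 = 859
Selection 7: 859 + 184 = 1043
Selection 8: 1043 + 184 = 1227
Selection 9: 1227 + 184 = 1411
Selection 10: 1411 + 184 = 1595
Selection 11: 1595 + 184 = 1779
Selection 12: 1779 + 184 = 1963
Selection 13: 1963 + 184 = 2147 → 2147 − 2090 = 57
Selection 14: 57 + 184 = 241
Selection 15: 241 + 184 = 425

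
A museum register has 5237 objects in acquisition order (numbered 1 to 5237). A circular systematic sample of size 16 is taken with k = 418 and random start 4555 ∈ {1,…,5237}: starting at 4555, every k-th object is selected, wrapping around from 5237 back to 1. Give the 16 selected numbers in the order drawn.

4555, 4973, 154, 572, 990, 1408, 1826, 2244, 2662, 3080, 3498, 3916, 4334, 4752, 5170, 351

Selection 1: 4555
Selection 2: 4555 + 418 = 4973
Selection 3: 4973 + 418 = 5391 → 5391 − 5237 = 154
Selection 4: 154 + 418 = 572
Selection 5: 572 + 418 = 990
Selection 6: 990 + 418 = 1408
Selection 7: 1408 + 418 = 1826
Selection 8: 1826 + 418 = 2244
Selection 9: 2244 + 418 = 2662
Selection 10: 2662 + 418 = 3080
Selection 11: 3080 + 418 = 3498
Selection 12: 3498 + 418 = 3916
Selection 13: 3916 + 418 = 4334
Selection 14: 4334 + 418 = 4752
Selection 15: 4752 + 418 = 5170
Selection 16: 5170 + 418 = 5588 → 5588 − 5237 = 351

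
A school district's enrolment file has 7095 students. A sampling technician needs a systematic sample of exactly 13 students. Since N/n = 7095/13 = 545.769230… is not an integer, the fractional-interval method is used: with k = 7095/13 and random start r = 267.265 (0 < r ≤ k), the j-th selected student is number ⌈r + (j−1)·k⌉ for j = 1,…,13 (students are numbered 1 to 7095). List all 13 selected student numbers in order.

268, 814, 1359, 1905, 2451, 2997, 3542, 4088, 4634, 5180, 5725, 6271, 6817

j=1: r + 0k = 267.265 → ⌈·⌉ = 268
j=2: r + 1k = 813.034230… → ⌈·⌉ = 814
j=3: r + 2k = 1358.803461… → ⌈·⌉ = 1359
j=4: r + 3k = 1904.572692… → ⌈·⌉ = 1905
j=5: r + 4k = 2450.341923… → ⌈·⌉ = 2451
j=6: r + 5k = 2996.111153… → ⌈·⌉ = 2997
j=7: r + 6k = 3541.880384… → ⌈·⌉ = 3542
j=8: r + 7k = 4087.649615… → ⌈·⌉ = 4088
j=9: r + 8k = 4633.418846… → ⌈·⌉ = 4634
j=10: r + 9k = 5179.188076… → ⌈·⌉ = 5180
j=11: r + 10k = 5724.957307… → ⌈·⌉ = 5725
j=12: r + 11k = 6270.726538… → ⌈·⌉ = 6271
j=13: r + 12k = 6816.495769… → ⌈·⌉ = 6817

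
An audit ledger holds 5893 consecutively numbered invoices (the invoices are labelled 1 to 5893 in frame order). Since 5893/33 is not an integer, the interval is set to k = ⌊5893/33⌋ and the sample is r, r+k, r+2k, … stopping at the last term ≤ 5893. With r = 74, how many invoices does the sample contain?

33

k = ⌊5893/33⌋ = 178
Achieved size = ⌊(5893 − 74)/178⌋ + 1 = ⌊5819/178⌋ + 1 = 32 + 1 = 33
(last selection: 74 + 32×178 = 5770 ≤ 5893; next would be 5948 > 5893)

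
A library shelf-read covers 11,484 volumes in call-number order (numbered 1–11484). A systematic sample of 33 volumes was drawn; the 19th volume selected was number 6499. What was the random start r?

235

k = 11484/33 = 348
r = 6499 − (19−1)×348 = 6499 − 6264 = 235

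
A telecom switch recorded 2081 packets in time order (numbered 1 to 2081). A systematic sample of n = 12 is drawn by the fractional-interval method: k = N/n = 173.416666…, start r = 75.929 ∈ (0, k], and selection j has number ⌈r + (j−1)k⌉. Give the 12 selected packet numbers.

76, 250, 423, 597, 770, 944, 1117, 1290, 1464, 1637, 1811, 1984

j=1: r + 0k = 75.929 → ⌈·⌉ = 76
j=2: r + 1k = 249.345666… → ⌈·⌉ = 250
j=3: r + 2k = 422.762333… → ⌈·⌉ = 423
j=4: r + 3k = 596.179 → ⌈·⌉ = 597
j=5: r + 4k = 769.595666… → ⌈·⌉ = 770
j=6: r + 5k = 943.012333… → ⌈·⌉ = 944
j=7: r + 6k = 1116.429 → ⌈·⌉ = 1117
j=8: r + 7k = 1289.845666… → ⌈·⌉ = 1290
j=9: r + 8k = 1463.262333… → ⌈·⌉ = 1464
j=10: r + 9k = 1636.679 → ⌈·⌉ = 1637
j=11: r + 10k = 1810.095666… → ⌈·⌉ = 1811
j=12: r + 11k = 1983.512333… → ⌈·⌉ = 1984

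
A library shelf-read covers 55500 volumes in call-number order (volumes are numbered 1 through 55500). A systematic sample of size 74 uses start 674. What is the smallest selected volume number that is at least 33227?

k = 55500/74 = 750
Steps past start: ⌈(33227 − 674)/750⌉ = ⌈32553/750⌉ = 44
Selected volume: 674 + 44×750 = 33674

33674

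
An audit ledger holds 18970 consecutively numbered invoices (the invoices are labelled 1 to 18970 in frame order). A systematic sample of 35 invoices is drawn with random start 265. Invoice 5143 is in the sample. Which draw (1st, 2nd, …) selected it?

k = 18970/35 = 542
position = (5143 − 265)/542 + 1 = 4878/542 + 1 = 9 + 1 = 10

10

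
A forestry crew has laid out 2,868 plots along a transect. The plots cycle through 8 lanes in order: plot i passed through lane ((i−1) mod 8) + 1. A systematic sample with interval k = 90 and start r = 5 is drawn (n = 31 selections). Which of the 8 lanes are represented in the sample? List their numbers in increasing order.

Consecutive selections differ by k = 90, so their lane numbers differ by 90 mod 8 = 2.
gcd(90, 8) = 2, so the sample visits 8/2 = 4 distinct residues mod 8.
Start 5 is lane 5; the lanes hit are 1, 3, 5, 7.

1, 3, 5, 7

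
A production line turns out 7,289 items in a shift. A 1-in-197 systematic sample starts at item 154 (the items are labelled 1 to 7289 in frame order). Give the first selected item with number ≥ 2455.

2518

k = 197
Steps past start: ⌈(2455 − 154)/197⌉ = ⌈2301/197⌉ = 12
Selected item: 154 + 12×197 = 2518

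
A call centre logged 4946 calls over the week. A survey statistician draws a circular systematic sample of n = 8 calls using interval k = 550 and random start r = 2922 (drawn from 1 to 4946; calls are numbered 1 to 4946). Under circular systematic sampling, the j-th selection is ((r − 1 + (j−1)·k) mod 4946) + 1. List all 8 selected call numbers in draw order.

2922, 3472, 4022, 4572, 176, 726, 1276, 1826

Selection 1: 2922
Selection 2: 2922 + 550 = 3472
Selection 3: 3472 + 550 = 4022
Selection 4: 4022 + 550 = 4572
Selection 5: 4572 + 550 = 5122 → 5122 − 4946 = 176
Selection 6: 176 + 550 = 726
Selection 7: 726 + 550 = 1276
Selection 8: 1276 + 550 = 1826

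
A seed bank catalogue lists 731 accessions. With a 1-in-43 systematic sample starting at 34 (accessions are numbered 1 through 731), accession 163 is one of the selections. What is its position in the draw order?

k = 43
position = (163 − 34)/43 + 1 = 129/43 + 1 = 3 + 1 = 4

4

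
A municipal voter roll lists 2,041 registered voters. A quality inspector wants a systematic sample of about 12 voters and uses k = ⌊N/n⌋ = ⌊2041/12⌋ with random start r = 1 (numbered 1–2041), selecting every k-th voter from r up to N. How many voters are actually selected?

k = ⌊2041/12⌋ = 170
Achieved size = ⌊(2041 − 1)/170⌋ + 1 = ⌊2040/170⌋ + 1 = 12 + 1 = 13
(last selection: 1 + 12×170 = 2041 ≤ 2041; next would be 2211 > 2041)

13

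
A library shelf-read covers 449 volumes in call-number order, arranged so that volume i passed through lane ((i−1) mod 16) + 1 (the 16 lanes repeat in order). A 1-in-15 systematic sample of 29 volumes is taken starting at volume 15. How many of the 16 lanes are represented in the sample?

Consecutive selections differ by k = 15, so their lane numbers differ by 15 mod 16 = 15.
gcd(15, 16) = 1, so the sample visits 16/1 = 16 distinct residues mod 16.
Start 15 is lane 15; the lanes hit are 1, 2, 3, 4, 5, 6, 7, 8, 9, 10, 11, 12, 13, 14, 15, 16.

16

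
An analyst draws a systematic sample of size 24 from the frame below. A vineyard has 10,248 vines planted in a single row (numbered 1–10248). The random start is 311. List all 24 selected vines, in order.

k = N/n = 10248/24 = 427
vine 1: 311
vine 2: 311 + 427 = 738
vine 3: 738 + 427 = 1165
vine 4: 1165 + 427 = 1592
vine 5: 1592 + 427 = 2019
vine 6: 2019 + 427 = 2446
vine 7: 2446 + 427 = 2873
vine 8: 2873 + 427 = 3300
vine 9: 3300 + 427 = 3727
vine 10: 3727 + 427 = 4154
vine 11: 4154 + 427 = 4581
vine 12: 4581 + 427 = 5008
vine 13: 5008 + 427 = 5435
vine 14: 5435 + 427 = 5862
vine 15: 5862 + 427 = 6289
vine 16: 6289 + 427 = 6716
vine 17: 6716 + 427 = 7143
vine 18: 7143 + 427 = 7570
vine 19: 7570 + 427 = 7997
vine 20: 7997 + 427 = 8424
vine 21: 8424 + 427 = 8851
vine 22: 8851 + 427 = 9278
vine 23: 9278 + 427 = 9705
vine 24: 9705 + 427 = 10132

311, 738, 1165, 1592, 2019, 2446, 2873, 3300, 3727, 4154, 4581, 5008, 5435, 5862, 6289, 6716, 7143, 7570, 7997, 8424, 8851, 9278, 9705, 10132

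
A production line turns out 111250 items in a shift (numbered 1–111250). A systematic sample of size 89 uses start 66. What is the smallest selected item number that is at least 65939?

k = 111250/89 = 1250
Steps past start: ⌈(65939 − 66)/1250⌉ = ⌈65873/1250⌉ = 53
Selected item: 66 + 53×1250 = 66316

66316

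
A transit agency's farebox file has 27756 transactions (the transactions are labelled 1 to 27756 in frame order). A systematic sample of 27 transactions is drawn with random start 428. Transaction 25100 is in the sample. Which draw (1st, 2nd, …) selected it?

k = 27756/27 = 1028
position = (25100 − 428)/1028 + 1 = 24672/1028 + 1 = 24 + 1 = 25

25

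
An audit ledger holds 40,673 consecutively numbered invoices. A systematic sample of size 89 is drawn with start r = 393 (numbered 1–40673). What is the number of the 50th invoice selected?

22786

k = 40673/89 = 457
50th selection = r + (50−1)·k = 393 + 49×457 = 393 + 22393 = 22786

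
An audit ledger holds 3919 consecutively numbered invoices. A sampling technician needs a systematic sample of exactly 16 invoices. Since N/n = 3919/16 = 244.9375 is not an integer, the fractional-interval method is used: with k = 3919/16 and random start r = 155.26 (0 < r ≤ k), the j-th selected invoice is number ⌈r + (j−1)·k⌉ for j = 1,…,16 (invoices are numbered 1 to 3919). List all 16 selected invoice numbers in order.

j=1: r + 0k = 155.26 → ⌈·⌉ = 156
j=2: r + 1k = 400.1975 → ⌈·⌉ = 401
j=3: r + 2k = 645.135 → ⌈·⌉ = 646
j=4: r + 3k = 890.0725 → ⌈·⌉ = 891
j=5: r + 4k = 1135.01 → ⌈·⌉ = 1136
j=6: r + 5k = 1379.9475 → ⌈·⌉ = 1380
j=7: r + 6k = 1624.885 → ⌈·⌉ = 1625
j=8: r + 7k = 1869.8225 → ⌈·⌉ = 1870
j=9: r + 8k = 2114.76 → ⌈·⌉ = 2115
j=10: r + 9k = 2359.6975 → ⌈·⌉ = 2360
j=11: r + 10k = 2604.635 → ⌈·⌉ = 2605
j=12: r + 11k = 2849.5725 → ⌈·⌉ = 2850
j=13: r + 12k = 3094.51 → ⌈·⌉ = 3095
j=14: r + 13k = 3339.4475 → ⌈·⌉ = 3340
j=15: r + 14k = 3584.385 → ⌈·⌉ = 3585
j=16: r + 15k = 3829.3225 → ⌈·⌉ = 3830

156, 401, 646, 891, 1136, 1380, 1625, 1870, 2115, 2360, 2605, 2850, 3095, 3340, 3585, 3830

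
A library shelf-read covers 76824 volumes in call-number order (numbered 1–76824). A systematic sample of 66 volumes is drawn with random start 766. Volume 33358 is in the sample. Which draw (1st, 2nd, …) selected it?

k = 76824/66 = 1164
position = (33358 − 766)/1164 + 1 = 32592/1164 + 1 = 28 + 1 = 29

29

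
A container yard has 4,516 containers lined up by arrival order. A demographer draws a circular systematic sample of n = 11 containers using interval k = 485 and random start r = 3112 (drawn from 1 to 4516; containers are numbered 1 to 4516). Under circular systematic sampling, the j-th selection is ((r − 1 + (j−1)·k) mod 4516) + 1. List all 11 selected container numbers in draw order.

3112, 3597, 4082, 51, 536, 1021, 1506, 1991, 2476, 2961, 3446

Selection 1: 3112
Selection 2: 3112 + 485 = 3597
Selection 3: 3597 + 485 = 4082
Selection 4: 4082 + 485 = 4567 → 4567 − 4516 = 51
Selection 5: 51 + 485 = 536
Selection 6: 536 + 485 = 1021
Selection 7: 1021 + 485 = 1506
Selection 8: 1506 + 485 = 1991
Selection 9: 1991 + 485 = 2476
Selection 10: 2476 + 485 = 2961
Selection 11: 2961 + 485 = 3446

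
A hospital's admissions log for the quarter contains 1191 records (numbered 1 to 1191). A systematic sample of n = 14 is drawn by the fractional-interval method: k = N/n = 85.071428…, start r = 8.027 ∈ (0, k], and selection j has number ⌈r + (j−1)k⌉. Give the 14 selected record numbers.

j=1: r + 0k = 8.027 → ⌈·⌉ = 9
j=2: r + 1k = 93.098428… → ⌈·⌉ = 94
j=3: r + 2k = 178.169857… → ⌈·⌉ = 179
j=4: r + 3k = 263.241285… → ⌈·⌉ = 264
j=5: r + 4k = 348.312714… → ⌈·⌉ = 349
j=6: r + 5k = 433.384142… → ⌈·⌉ = 434
j=7: r + 6k = 518.455571… → ⌈·⌉ = 519
j=8: r + 7k = 603.527 → ⌈·⌉ = 604
j=9: r + 8k = 688.598428… → ⌈·⌉ = 689
j=10: r + 9k = 773.669857… → ⌈·⌉ = 774
j=11: r + 10k = 858.741285… → ⌈·⌉ = 859
j=12: r + 11k = 943.812714… → ⌈·⌉ = 944
j=13: r + 12k = 1028.884142… → ⌈·⌉ = 1029
j=14: r + 13k = 1113.955571… → ⌈·⌉ = 1114

9, 94, 179, 264, 349, 434, 519, 604, 689, 774, 859, 944, 1029, 1114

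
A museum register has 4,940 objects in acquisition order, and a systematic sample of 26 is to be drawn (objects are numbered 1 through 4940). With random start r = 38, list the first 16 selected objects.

38, 228, 418, 608, 798, 988, 1178, 1368, 1558, 1748, 1938, 2128, 2318, 2508, 2698, 2888

k = N/n = 4940/26 = 190
object 1: 38
object 2: 38 + 190 = 228
object 3: 228 + 190 = 418
object 4: 418 + 190 = 608
object 5: 608 + 190 = 798
object 6: 798 + 190 = 988
object 7: 988 + 190 = 1178
object 8: 1178 + 190 = 1368
object 9: 1368 + 190 = 1558
object 10: 1558 + 190 = 1748
object 11: 1748 + 190 = 1938
object 12: 1938 + 190 = 2128
object 13: 2128 + 190 = 2318
object 14: 2318 + 190 = 2508
object 15: 2508 + 190 = 2698
object 16: 2698 + 190 = 2888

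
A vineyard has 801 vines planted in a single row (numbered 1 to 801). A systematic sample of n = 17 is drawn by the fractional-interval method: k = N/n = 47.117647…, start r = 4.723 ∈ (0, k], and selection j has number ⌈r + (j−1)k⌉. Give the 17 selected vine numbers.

j=1: r + 0k = 4.723 → ⌈·⌉ = 5
j=2: r + 1k = 51.840647… → ⌈·⌉ = 52
j=3: r + 2k = 98.958294… → ⌈·⌉ = 99
j=4: r + 3k = 146.075941… → ⌈·⌉ = 147
j=5: r + 4k = 193.193588… → ⌈·⌉ = 194
j=6: r + 5k = 240.311235… → ⌈·⌉ = 241
j=7: r + 6k = 287.428882… → ⌈·⌉ = 288
j=8: r + 7k = 334.546529… → ⌈·⌉ = 335
j=9: r + 8k = 381.664176… → ⌈·⌉ = 382
j=10: r + 9k = 428.781823… → ⌈·⌉ = 429
j=11: r + 10k = 475.899470… → ⌈·⌉ = 476
j=12: r + 11k = 523.017117… → ⌈·⌉ = 524
j=13: r + 12k = 570.134764… → ⌈·⌉ = 571
j=14: r + 13k = 617.252411… → ⌈·⌉ = 618
j=15: r + 14k = 664.370058… → ⌈·⌉ = 665
j=16: r + 15k = 711.487705… → ⌈·⌉ = 712
j=17: r + 16k = 758.605352… → ⌈·⌉ = 759

5, 52, 99, 147, 194, 241, 288, 335, 382, 429, 476, 524, 571, 618, 665, 712, 759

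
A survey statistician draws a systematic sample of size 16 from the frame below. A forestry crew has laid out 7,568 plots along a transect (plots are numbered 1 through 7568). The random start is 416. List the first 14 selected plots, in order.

k = N/n = 7568/16 = 473
plot 1: 416
plot 2: 416 + 473 = 889
plot 3: 889 + 473 = 1362
plot 4: 1362 + 473 = 1835
plot 5: 1835 + 473 = 2308
plot 6: 2308 + 473 = 2781
plot 7: 2781 + 473 = 3254
plot 8: 3254 + 473 = 3727
plot 9: 3727 + 473 = 4200
plot 10: 4200 + 473 = 4673
plot 11: 4673 + 473 = 5146
plot 12: 5146 + 473 = 5619
plot 13: 5619 + 473 = 6092
plot 14: 6092 + 473 = 6565

416, 889, 1362, 1835, 2308, 2781, 3254, 3727, 4200, 4673, 5146, 5619, 6092, 6565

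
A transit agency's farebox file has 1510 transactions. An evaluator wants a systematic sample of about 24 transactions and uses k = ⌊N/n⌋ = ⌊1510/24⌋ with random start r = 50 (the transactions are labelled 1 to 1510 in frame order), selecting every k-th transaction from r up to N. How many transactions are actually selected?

24

k = ⌊1510/24⌋ = 62
Achieved size = ⌊(1510 − 50)/62⌋ + 1 = ⌊1460/62⌋ + 1 = 23 + 1 = 24
(last selection: 50 + 23×62 = 1476 ≤ 1510; next would be 1538 > 1510)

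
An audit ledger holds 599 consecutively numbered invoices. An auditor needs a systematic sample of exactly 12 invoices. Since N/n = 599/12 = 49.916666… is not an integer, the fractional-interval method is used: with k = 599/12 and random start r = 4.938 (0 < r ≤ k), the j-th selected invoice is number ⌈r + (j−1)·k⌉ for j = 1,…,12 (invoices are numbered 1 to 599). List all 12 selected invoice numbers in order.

5, 55, 105, 155, 205, 255, 305, 355, 405, 455, 505, 555

j=1: r + 0k = 4.938 → ⌈·⌉ = 5
j=2: r + 1k = 54.854666… → ⌈·⌉ = 55
j=3: r + 2k = 104.771333… → ⌈·⌉ = 105
j=4: r + 3k = 154.688 → ⌈·⌉ = 155
j=5: r + 4k = 204.604666… → ⌈·⌉ = 205
j=6: r + 5k = 254.521333… → ⌈·⌉ = 255
j=7: r + 6k = 304.438 → ⌈·⌉ = 305
j=8: r + 7k = 354.354666… → ⌈·⌉ = 355
j=9: r + 8k = 404.271333… → ⌈·⌉ = 405
j=10: r + 9k = 454.188 → ⌈·⌉ = 455
j=11: r + 10k = 504.104666… → ⌈·⌉ = 505
j=12: r + 11k = 554.021333… → ⌈·⌉ = 555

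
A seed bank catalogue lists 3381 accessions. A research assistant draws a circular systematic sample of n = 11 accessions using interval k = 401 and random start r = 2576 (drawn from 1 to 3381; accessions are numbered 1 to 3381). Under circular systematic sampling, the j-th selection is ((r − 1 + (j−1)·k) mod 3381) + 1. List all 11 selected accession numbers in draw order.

Selection 1: 2576
Selection 2: 2576 + 401 = 2977
Selection 3: 2977 + 401 = 3378
Selection 4: 3378 + 401 = 3779 → 3779 − 3381 = 398
Selection 5: 398 + 401 = 799
Selection 6: 799 + 401 = 1200
Selection 7: 1200 + 401 = 1601
Selection 8: 1601 + 401 = 2002
Selection 9: 2002 + 401 = 2403
Selection 10: 2403 + 401 = 2804
Selection 11: 2804 + 401 = 3205

2576, 2977, 3378, 398, 799, 1200, 1601, 2002, 2403, 2804, 3205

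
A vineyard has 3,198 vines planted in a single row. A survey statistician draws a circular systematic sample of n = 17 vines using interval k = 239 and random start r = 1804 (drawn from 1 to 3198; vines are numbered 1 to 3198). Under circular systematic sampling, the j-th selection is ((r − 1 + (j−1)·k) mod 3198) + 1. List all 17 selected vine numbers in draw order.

Selection 1: 1804
Selection 2: 1804 + 239 = 2043
Selection 3: 2043 + 239 = 2282
Selection 4: 2282 + 239 = 2521
Selection 5: 2521 + 239 = 2760
Selection 6: 2760 + 239 = 2999
Selection 7: 2999 + 239 = 3238 → 3238 − 3198 = 40
Selection 8: 40 + 239 = 279
Selection 9: 279 + 239 = 518
Selection 10: 518 + 239 = 757
Selection 11: 757 + 239 = 996
Selection 12: 996 + 239 = 1235
Selection 13: 1235 + 239 = 1474
Selection 14: 1474 + 239 = 1713
Selection 15: 1713 + 239 = 1952
Selection 16: 1952 + 239 = 2191
Selection 17: 2191 + 239 = 2430

1804, 2043, 2282, 2521, 2760, 2999, 40, 279, 518, 757, 996, 1235, 1474, 1713, 1952, 2191, 2430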